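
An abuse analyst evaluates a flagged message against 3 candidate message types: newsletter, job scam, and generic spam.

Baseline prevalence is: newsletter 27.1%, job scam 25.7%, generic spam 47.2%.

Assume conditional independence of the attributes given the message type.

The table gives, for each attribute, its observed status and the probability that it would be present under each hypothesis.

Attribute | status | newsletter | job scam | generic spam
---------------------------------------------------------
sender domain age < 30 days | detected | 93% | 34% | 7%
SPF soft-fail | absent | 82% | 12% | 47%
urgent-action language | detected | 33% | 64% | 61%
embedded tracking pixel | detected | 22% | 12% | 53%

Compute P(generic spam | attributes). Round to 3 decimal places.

Multiply each prior by the joint likelihood of the attribute pattern (using 1 − P(present | H) for each absent attribute):
  newsletter: 0.271 × 0.93 × (1 − 0.82) × 0.33 × 0.22 = 0.0032935
  job scam: 0.257 × 0.34 × (1 − 0.12) × 0.64 × 0.12 = 0.0059055
  generic spam: 0.472 × 0.07 × (1 − 0.47) × 0.61 × 0.53 = 0.0056614
Marginal likelihood of the evidence = 0.01486.
P(generic spam | evidence) = 0.0056614 / 0.01486 ≈ 0.381.

0.381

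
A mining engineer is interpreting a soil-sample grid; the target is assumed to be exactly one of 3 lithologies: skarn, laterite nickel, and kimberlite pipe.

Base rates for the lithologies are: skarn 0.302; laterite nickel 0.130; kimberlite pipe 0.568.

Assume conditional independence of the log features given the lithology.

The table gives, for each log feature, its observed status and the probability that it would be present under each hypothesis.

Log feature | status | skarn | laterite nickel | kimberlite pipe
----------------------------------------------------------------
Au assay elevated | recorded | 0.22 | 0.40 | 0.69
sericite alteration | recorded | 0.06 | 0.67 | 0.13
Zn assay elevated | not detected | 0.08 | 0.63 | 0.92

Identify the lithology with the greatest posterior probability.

By Bayes' rule with conditional independence, the unnormalized weight for each hypothesis is prior × ∏ likelihoods (using 1 − P(present | H) for each absent log feature):
  skarn: 0.302 × 0.22 × 0.06 × (1 − 0.08) = 0.0036675
  laterite nickel: 0.130 × 0.40 × 0.67 × (1 − 0.63) = 0.012891
  kimberlite pipe: 0.568 × 0.69 × 0.13 × (1 − 0.92) = 0.004076
Marginal likelihood of the evidence = 0.020634.
P(skarn | evidence) ≈ 0.0036675 / 0.020634 ≈ 0.178
P(laterite nickel | evidence) ≈ 0.012891 / 0.020634 ≈ 0.625
P(kimberlite pipe | evidence) ≈ 0.004076 / 0.020634 ≈ 0.198
The largest is 0.625, so laterite nickel is most probable.

laterite nickel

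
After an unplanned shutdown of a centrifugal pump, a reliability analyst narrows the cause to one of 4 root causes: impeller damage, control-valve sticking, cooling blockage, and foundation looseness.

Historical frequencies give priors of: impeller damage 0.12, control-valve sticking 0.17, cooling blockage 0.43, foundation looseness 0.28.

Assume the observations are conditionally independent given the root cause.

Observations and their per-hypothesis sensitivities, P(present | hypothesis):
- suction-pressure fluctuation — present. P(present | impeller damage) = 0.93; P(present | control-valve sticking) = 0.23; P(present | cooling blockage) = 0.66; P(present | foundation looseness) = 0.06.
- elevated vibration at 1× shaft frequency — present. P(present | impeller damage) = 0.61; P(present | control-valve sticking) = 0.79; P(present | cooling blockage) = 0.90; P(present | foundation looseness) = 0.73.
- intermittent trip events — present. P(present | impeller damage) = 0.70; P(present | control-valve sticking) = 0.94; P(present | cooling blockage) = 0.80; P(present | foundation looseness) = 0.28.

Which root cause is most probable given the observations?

Multiply each prior by the joint likelihood of the evidence pattern:
  impeller damage: 0.12 × 0.93 × 0.61 × 0.70 = 0.047653
  control-valve sticking: 0.17 × 0.23 × 0.79 × 0.94 = 0.029036
  cooling blockage: 0.43 × 0.66 × 0.90 × 0.80 = 0.20434
  foundation looseness: 0.28 × 0.06 × 0.73 × 0.28 = 0.0034339
Normalizing constant Z = 0.047653 + 0.029036 + 0.20434 + 0.0034339 = 0.28446.
P(impeller damage | evidence) ≈ 0.047653 / 0.28446 ≈ 0.168
P(control-valve sticking | evidence) ≈ 0.029036 / 0.28446 ≈ 0.102
P(cooling blockage | evidence) ≈ 0.20434 / 0.28446 ≈ 0.718
P(foundation looseness | evidence) ≈ 0.0034339 / 0.28446 ≈ 0.012
The largest is 0.718, so cooling blockage is most probable.

cooling blockage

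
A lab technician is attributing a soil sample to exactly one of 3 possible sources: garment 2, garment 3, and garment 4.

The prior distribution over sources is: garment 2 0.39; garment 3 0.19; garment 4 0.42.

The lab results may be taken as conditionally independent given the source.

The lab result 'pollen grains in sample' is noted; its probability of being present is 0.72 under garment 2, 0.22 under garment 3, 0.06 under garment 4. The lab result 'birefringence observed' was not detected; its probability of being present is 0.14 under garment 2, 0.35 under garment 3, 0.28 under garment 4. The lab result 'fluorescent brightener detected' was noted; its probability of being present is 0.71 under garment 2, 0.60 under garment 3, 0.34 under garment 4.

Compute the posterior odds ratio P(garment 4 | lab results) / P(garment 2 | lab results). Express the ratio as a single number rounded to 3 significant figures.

The normalizing constant cancels in an odds ratio, so compute prior × likelihood for the two hypotheses only (using 1 − P(present | H) for each absent lab result):
  garment 4: 0.42 × 0.06 × (1 − 0.28) × 0.34 = 0.006169
  garment 2: 0.39 × 0.72 × (1 − 0.14) × 0.71 = 0.17146
Odds(garment 4 : garment 2) = 0.006169 / 0.17146 ≈ 0.0360.

0.0360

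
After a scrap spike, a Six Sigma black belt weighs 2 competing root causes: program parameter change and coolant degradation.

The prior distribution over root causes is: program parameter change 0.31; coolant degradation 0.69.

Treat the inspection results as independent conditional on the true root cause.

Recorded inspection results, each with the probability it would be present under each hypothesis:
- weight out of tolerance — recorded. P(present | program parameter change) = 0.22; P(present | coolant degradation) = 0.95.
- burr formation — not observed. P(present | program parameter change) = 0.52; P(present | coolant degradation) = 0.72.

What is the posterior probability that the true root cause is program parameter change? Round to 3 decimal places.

Multiply each prior by the joint likelihood of the inspection result pattern (using 1 − P(present | H) for each absent inspection result):
  program parameter change: 0.31 × 0.22 × (1 − 0.52) = 0.032736
  coolant degradation: 0.69 × 0.95 × (1 − 0.72) = 0.18354
The unnormalized weights sum to 0.21628.
P(program parameter change | evidence) = 0.032736 / 0.21628 ≈ 0.151.

0.151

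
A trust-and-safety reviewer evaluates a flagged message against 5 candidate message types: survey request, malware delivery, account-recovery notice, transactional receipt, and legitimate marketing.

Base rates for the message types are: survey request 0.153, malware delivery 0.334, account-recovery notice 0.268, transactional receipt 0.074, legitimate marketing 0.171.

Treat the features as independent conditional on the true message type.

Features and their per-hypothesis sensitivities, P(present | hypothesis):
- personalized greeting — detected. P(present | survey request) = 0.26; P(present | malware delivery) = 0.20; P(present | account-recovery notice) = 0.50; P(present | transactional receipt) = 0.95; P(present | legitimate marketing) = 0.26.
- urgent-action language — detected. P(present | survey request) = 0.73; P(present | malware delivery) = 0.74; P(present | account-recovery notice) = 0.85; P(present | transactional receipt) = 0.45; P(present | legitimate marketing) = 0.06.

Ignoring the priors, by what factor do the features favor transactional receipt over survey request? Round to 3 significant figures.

Joint likelihood of the feature pattern under each hypothesis:
  transactional receipt: 0.95 × 0.45 = 0.4275
  survey request: 0.26 × 0.73 = 0.1898
Bayes factor = 0.4275 / 0.1898 ≈ 2.25

2.25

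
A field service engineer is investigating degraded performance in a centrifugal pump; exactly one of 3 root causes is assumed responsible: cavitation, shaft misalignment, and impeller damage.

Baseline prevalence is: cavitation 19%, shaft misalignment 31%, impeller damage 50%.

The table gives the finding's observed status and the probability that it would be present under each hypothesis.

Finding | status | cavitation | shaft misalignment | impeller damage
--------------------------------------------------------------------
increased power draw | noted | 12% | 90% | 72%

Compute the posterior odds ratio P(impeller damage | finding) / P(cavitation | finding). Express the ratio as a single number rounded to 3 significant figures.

Unnormalized posterior weight (prior times the finding likelihood) for each of the two hypotheses:
  impeller damage: 0.50 × 0.72 = 0.36
  cavitation: 0.19 × 0.12 = 0.0228
Posterior odds = 0.36 / 0.0228 ≈ 15.8.

15.8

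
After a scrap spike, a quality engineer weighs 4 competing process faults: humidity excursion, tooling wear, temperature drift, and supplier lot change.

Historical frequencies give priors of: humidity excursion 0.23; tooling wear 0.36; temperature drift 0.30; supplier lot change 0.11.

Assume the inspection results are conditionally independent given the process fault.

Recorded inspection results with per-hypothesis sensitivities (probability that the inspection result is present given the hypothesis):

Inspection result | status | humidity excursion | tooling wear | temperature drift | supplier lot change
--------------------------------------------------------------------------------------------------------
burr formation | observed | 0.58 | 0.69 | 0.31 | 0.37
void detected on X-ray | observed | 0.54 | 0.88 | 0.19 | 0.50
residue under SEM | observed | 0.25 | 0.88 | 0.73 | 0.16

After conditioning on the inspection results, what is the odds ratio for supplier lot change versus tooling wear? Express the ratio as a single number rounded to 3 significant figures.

0.0169

Posterior odds equal prior odds times the likelihood ratio; only the two competing hypotheses matter.
  supplier lot change: 0.11 × 0.37 × 0.50 × 0.16 = 0.003256
  tooling wear: 0.36 × 0.69 × 0.88 × 0.88 = 0.19236
Odds(supplier lot change : tooling wear) = 0.003256 / 0.19236 ≈ 0.0169.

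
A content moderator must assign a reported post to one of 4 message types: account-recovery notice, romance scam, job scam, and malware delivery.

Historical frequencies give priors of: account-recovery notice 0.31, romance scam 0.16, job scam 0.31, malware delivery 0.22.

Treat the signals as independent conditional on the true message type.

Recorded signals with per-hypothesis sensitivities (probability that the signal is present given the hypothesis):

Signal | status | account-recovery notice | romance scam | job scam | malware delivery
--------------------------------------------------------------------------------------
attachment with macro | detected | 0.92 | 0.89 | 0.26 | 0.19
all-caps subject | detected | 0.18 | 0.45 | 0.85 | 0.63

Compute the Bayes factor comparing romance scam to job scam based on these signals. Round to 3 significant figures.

1.81

The Bayes factor is the ratio of the joint likelihoods of the signal pattern under the two hypotheses.
  romance scam: 0.89 × 0.45 = 0.4005
  job scam: 0.26 × 0.85 = 0.221
Bayes factor = 0.4005 / 0.221 ≈ 1.81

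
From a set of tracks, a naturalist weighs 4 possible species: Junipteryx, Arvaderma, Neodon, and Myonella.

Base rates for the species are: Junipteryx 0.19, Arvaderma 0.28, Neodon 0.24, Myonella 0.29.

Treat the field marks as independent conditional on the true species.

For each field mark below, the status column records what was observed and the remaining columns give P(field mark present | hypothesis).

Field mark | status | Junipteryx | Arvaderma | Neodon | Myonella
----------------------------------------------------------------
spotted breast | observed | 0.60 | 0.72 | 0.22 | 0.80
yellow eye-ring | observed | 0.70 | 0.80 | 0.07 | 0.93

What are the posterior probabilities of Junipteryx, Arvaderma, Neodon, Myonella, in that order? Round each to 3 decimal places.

Multiply each prior by the joint likelihood of the field mark pattern:
  Junipteryx: 0.19 × 0.60 × 0.70 = 0.0798
  Arvaderma: 0.28 × 0.72 × 0.80 = 0.16128
  Neodon: 0.24 × 0.22 × 0.07 = 0.003696
  Myonella: 0.29 × 0.80 × 0.93 = 0.21576
Marginal likelihood of the evidence = 0.46054.
P(Junipteryx | evidence) = 0.0798 / 0.46054 ≈ 0.173
P(Arvaderma | evidence) = 0.16128 / 0.46054 ≈ 0.350
P(Neodon | evidence) = 0.003696 / 0.46054 ≈ 0.008
P(Myonella | evidence) = 0.21576 / 0.46054 ≈ 0.468

0.173, 0.350, 0.008, 0.468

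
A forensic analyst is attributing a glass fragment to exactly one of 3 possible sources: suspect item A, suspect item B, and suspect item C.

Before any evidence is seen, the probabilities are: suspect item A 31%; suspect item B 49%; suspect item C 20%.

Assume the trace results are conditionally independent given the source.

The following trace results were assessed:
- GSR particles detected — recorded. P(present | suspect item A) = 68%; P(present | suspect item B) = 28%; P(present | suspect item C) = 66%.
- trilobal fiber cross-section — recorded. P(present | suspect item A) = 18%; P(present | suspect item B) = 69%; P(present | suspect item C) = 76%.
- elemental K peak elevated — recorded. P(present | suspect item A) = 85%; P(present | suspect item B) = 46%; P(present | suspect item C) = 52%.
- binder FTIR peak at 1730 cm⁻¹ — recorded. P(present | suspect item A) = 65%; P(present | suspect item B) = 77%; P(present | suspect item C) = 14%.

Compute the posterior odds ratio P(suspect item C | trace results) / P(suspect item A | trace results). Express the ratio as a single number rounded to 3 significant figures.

0.348

Posterior odds equal prior odds times the likelihood ratio; only the two competing hypotheses matter.
  suspect item C: 0.20 × 0.66 × 0.76 × 0.52 × 0.14 = 0.0073033
  suspect item A: 0.31 × 0.68 × 0.18 × 0.85 × 0.65 = 0.020964
Posterior odds = 0.0073033 / 0.020964 ≈ 0.348.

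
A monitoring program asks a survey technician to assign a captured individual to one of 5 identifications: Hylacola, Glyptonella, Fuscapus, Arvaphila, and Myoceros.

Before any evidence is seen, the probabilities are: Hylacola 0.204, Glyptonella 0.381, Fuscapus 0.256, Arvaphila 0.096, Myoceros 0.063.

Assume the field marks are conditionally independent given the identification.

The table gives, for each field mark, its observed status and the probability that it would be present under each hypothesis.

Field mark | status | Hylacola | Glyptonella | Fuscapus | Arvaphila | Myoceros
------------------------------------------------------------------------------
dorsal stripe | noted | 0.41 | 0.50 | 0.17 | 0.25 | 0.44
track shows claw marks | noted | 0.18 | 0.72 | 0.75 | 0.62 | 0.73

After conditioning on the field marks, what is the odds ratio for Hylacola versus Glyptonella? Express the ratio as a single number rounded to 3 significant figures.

0.110

Unnormalized posterior weight (prior times the field mark likelihoods) for each of the two hypotheses:
  Hylacola: 0.204 × 0.41 × 0.18 = 0.015055
  Glyptonella: 0.381 × 0.50 × 0.72 = 0.13716
Odds(Hylacola : Glyptonella) = 0.015055 / 0.13716 ≈ 0.110.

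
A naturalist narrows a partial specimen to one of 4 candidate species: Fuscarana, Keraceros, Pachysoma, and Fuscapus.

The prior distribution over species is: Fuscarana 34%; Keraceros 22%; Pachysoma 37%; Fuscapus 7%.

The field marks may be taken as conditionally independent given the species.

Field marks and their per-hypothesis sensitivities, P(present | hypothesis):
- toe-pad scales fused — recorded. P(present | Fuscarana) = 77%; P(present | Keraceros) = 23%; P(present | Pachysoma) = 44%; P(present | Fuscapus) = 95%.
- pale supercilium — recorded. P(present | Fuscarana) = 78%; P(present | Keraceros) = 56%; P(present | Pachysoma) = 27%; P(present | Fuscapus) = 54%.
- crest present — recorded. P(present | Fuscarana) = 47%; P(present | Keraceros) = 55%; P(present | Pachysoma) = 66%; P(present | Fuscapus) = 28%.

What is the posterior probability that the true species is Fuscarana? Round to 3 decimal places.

Multiply each prior by the joint likelihood of the field mark pattern:
  Fuscarana: 0.34 × 0.77 × 0.78 × 0.47 = 0.095976
  Keraceros: 0.22 × 0.23 × 0.56 × 0.55 = 0.015585
  Pachysoma: 0.37 × 0.44 × 0.27 × 0.66 = 0.029011
  Fuscapus: 0.07 × 0.95 × 0.54 × 0.28 = 0.010055
Normalizing constant Z = 0.095976 + 0.015585 + 0.029011 + 0.010055 = 0.15063.
P(Fuscarana | evidence) = 0.095976 / 0.15063 ≈ 0.637.

0.637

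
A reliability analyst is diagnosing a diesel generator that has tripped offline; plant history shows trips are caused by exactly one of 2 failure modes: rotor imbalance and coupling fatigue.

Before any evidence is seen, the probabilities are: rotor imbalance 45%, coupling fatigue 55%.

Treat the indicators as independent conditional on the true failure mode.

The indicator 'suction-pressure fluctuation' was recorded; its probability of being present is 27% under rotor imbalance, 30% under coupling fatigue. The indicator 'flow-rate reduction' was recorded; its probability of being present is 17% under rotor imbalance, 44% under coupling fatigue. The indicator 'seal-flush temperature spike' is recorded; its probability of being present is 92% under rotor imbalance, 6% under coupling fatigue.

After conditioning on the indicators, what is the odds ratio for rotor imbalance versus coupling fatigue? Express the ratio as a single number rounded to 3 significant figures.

Unnormalized posterior weight (prior times the indicator likelihoods) for each of the two hypotheses:
  rotor imbalance: 0.45 × 0.27 × 0.17 × 0.92 = 0.019003
  coupling fatigue: 0.55 × 0.30 × 0.44 × 0.06 = 0.004356
Posterior odds = 0.019003 / 0.004356 ≈ 4.36.

4.36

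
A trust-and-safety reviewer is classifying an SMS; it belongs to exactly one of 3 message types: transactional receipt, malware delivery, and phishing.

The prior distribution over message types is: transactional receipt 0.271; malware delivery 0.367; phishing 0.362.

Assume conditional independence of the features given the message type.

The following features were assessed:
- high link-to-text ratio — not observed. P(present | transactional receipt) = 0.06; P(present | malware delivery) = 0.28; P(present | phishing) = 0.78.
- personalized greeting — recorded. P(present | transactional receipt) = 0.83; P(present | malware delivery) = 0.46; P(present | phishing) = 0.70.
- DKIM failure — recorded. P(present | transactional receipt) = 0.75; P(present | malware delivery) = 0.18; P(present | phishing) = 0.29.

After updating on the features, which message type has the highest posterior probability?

Multiply each prior by the joint likelihood of the feature pattern (using 1 − P(present | H) for each absent feature):
  transactional receipt: 0.271 × (1 − 0.06) × 0.83 × 0.75 = 0.15858
  malware delivery: 0.367 × (1 − 0.28) × 0.46 × 0.18 = 0.021879
  phishing: 0.362 × (1 − 0.78) × 0.70 × 0.29 = 0.016167
Normalizing constant Z = 0.15858 + 0.021879 + 0.016167 = 0.19662.
P(transactional receipt | evidence) ≈ 0.15858 / 0.19662 ≈ 0.807
P(malware delivery | evidence) ≈ 0.021879 / 0.19662 ≈ 0.111
P(phishing | evidence) ≈ 0.016167 / 0.19662 ≈ 0.082
The largest is 0.807, so transactional receipt is most probable.

transactional receipt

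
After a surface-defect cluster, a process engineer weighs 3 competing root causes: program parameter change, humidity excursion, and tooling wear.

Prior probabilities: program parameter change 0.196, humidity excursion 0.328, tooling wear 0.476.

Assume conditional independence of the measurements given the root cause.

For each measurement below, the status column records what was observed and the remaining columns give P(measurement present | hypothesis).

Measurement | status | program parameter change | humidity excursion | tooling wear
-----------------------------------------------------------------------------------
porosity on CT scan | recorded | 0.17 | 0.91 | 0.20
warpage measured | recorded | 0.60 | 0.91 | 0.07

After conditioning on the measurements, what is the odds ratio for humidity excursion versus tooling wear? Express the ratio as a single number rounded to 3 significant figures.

40.8

Posterior odds equal prior odds times the likelihood ratio; only the two competing hypotheses matter.
  humidity excursion: 0.328 × 0.91 × 0.91 = 0.27162
  tooling wear: 0.476 × 0.20 × 0.07 = 0.006664
Posterior odds = 0.27162 / 0.006664 ≈ 40.8.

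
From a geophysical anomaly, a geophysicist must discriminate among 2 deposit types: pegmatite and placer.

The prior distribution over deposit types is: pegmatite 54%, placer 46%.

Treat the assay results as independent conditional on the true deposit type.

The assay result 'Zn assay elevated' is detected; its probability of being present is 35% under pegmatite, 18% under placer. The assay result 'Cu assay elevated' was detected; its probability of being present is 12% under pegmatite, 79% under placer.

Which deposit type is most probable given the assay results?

placer

Multiply each prior by the joint likelihood of the assay result pattern:
  pegmatite: 0.54 × 0.35 × 0.12 = 0.02268
  placer: 0.46 × 0.18 × 0.79 = 0.065412
Normalizing constant Z = 0.02268 + 0.065412 = 0.088092.
P(pegmatite | evidence) ≈ 0.02268 / 0.088092 ≈ 0.257
P(placer | evidence) ≈ 0.065412 / 0.088092 ≈ 0.743
The largest is 0.743, so placer is most probable.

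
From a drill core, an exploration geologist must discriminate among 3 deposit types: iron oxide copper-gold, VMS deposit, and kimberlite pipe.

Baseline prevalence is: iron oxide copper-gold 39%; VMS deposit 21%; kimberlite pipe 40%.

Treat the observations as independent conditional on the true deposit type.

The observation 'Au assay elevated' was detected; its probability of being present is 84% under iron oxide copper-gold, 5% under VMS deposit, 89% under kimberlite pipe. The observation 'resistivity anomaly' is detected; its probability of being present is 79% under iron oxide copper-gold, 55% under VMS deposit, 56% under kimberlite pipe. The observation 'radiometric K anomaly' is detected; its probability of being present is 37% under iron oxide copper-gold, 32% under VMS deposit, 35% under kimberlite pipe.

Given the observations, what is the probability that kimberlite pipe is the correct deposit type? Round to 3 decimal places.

For each hypothesis, the unnormalized posterior weight is prior × product of the observation likelihoods:
  iron oxide copper-gold: 0.39 × 0.84 × 0.79 × 0.37 = 0.095757
  VMS deposit: 0.21 × 0.05 × 0.55 × 0.32 = 0.001848
  kimberlite pipe: 0.40 × 0.89 × 0.56 × 0.35 = 0.069776
The unnormalized weights sum to 0.16738.
P(kimberlite pipe | evidence) = 0.069776 / 0.16738 ≈ 0.417.

0.417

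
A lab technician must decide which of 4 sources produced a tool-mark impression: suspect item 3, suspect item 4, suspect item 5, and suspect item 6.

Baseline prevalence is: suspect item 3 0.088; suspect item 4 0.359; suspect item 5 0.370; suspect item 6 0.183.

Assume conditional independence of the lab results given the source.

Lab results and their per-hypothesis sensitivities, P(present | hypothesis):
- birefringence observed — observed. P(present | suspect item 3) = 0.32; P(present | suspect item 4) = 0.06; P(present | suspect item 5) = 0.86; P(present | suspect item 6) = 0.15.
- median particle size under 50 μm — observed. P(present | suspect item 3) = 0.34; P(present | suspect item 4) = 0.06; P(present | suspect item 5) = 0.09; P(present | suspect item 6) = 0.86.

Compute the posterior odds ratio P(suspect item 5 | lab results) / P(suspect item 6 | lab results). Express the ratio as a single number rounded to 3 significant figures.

1.21

Unnormalized posterior weight (prior times the lab result likelihoods) for each of the two hypotheses:
  suspect item 5: 0.370 × 0.86 × 0.09 = 0.028638
  suspect item 6: 0.183 × 0.15 × 0.86 = 0.023607
Odds(suspect item 5 : suspect item 6) = 0.028638 / 0.023607 ≈ 1.21.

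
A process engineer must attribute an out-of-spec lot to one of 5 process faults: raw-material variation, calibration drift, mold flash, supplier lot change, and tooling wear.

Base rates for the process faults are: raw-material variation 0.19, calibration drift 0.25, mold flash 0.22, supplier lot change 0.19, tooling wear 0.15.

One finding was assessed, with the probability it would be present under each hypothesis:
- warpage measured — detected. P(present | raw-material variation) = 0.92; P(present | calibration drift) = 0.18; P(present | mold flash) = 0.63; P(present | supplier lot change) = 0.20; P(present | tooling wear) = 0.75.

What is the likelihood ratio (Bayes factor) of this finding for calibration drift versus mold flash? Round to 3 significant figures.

0.286

Likelihood of this finding under each hypothesis:
  calibration drift: 0.18
  mold flash: 0.63
Bayes factor = 0.18 / 0.63 ≈ 0.286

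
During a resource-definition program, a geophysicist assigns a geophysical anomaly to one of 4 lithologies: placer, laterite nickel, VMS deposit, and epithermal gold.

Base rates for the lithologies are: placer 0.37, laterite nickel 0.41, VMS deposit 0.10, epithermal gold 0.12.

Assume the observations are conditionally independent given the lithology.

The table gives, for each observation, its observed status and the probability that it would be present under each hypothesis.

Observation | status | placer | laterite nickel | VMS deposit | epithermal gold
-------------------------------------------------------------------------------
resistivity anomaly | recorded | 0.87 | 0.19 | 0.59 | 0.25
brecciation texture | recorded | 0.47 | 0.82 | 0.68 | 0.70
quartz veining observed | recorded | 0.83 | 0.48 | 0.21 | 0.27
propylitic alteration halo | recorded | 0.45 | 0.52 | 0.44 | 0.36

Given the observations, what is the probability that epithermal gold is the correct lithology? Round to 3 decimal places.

0.026

For each hypothesis, the unnormalized posterior weight is prior × product of the observation likelihoods:
  placer: 0.37 × 0.87 × 0.47 × 0.83 × 0.45 = 0.056508
  laterite nickel: 0.41 × 0.19 × 0.82 × 0.48 × 0.52 = 0.015944
  VMS deposit: 0.10 × 0.59 × 0.68 × 0.21 × 0.44 = 0.0037071
  epithermal gold: 0.12 × 0.25 × 0.70 × 0.27 × 0.36 = 0.0020412
Marginal likelihood of the evidence = 0.0782.
P(epithermal gold | evidence) = 0.0020412 / 0.0782 ≈ 0.026.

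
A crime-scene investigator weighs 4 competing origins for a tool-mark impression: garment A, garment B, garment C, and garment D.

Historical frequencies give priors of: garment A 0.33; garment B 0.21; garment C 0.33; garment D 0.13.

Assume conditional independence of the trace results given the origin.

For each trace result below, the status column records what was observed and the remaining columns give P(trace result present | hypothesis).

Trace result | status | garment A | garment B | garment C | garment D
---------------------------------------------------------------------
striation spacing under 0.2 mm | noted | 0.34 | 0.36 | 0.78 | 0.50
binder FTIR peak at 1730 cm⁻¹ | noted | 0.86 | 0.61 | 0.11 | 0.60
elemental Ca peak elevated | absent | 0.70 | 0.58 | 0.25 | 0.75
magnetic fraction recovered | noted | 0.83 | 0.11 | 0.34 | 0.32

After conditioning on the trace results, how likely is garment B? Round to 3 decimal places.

Multiply each prior by the joint likelihood of the trace result pattern (using 1 − P(present | H) for each absent trace result):
  garment A: 0.33 × 0.34 × 0.86 × (1 − 0.70) × 0.83 = 0.024027
  garment B: 0.21 × 0.36 × 0.61 × (1 − 0.58) × 0.11 = 0.0021306
  garment C: 0.33 × 0.78 × 0.11 × (1 − 0.25) × 0.34 = 0.0072201
  garment D: 0.13 × 0.50 × 0.60 × (1 − 0.75) × 0.32 = 0.00312
Marginal likelihood of the evidence = 0.036497.
P(garment B | evidence) = 0.0021306 / 0.036497 ≈ 0.058.

0.058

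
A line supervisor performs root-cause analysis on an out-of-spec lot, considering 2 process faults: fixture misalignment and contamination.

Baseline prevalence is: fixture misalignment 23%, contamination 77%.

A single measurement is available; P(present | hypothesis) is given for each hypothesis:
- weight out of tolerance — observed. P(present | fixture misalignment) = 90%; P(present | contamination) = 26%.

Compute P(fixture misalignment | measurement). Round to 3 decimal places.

0.508

For each hypothesis, the unnormalized posterior weight is prior × likelihood:
  fixture misalignment: 0.23 × 0.90 = 0.207
  contamination: 0.77 × 0.26 = 0.2002
The unnormalized weights sum to 0.4072.
P(fixture misalignment | evidence) = 0.207 / 0.4072 ≈ 0.508.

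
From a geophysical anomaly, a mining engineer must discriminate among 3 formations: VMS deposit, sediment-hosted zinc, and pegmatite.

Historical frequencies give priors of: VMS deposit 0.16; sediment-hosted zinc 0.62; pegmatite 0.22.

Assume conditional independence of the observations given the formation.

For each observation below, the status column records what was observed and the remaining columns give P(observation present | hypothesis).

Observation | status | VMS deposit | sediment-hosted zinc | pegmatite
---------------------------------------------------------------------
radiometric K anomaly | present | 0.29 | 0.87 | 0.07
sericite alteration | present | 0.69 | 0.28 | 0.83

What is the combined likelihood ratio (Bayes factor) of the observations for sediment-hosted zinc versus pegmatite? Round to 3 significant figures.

Take the product of per-observation likelihoods under each hypothesis, then divide.
  sediment-hosted zinc: 0.87 × 0.28 = 0.2436
  pegmatite: 0.07 × 0.83 = 0.0581
Bayes factor = 0.2436 / 0.0581 ≈ 4.19

4.19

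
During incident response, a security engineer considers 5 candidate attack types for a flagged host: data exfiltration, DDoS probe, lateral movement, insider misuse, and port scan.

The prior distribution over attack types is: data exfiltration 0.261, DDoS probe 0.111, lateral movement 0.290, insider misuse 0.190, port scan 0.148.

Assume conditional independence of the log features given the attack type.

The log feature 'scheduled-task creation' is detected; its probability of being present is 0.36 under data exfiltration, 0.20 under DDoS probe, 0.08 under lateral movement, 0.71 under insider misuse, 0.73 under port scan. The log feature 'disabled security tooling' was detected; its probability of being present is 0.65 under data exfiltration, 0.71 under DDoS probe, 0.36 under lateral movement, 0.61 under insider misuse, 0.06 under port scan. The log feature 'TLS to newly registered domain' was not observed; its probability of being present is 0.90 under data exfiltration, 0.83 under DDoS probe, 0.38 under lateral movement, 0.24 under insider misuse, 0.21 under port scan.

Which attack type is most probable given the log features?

By Bayes' rule with conditional independence, the unnormalized weight for each hypothesis is prior × ∏ likelihoods (using 1 − P(present | H) for each absent log feature):
  data exfiltration: 0.261 × 0.36 × 0.65 × (1 − 0.90) = 0.0061074
  DDoS probe: 0.111 × 0.20 × 0.71 × (1 − 0.83) = 0.0026795
  lateral movement: 0.290 × 0.08 × 0.36 × (1 − 0.38) = 0.0051782
  insider misuse: 0.190 × 0.71 × 0.61 × (1 − 0.24) = 0.06254
  port scan: 0.148 × 0.73 × 0.06 × (1 − 0.21) = 0.0051211
Marginal likelihood of the evidence = 0.081626.
P(data exfiltration | evidence) ≈ 0.0061074 / 0.081626 ≈ 0.075
P(DDoS probe | evidence) ≈ 0.0026795 / 0.081626 ≈ 0.033
P(lateral movement | evidence) ≈ 0.0051782 / 0.081626 ≈ 0.063
P(insider misuse | evidence) ≈ 0.06254 / 0.081626 ≈ 0.766
P(port scan | evidence) ≈ 0.0051211 / 0.081626 ≈ 0.063
The largest is 0.766, so insider misuse is most probable.

insider misuse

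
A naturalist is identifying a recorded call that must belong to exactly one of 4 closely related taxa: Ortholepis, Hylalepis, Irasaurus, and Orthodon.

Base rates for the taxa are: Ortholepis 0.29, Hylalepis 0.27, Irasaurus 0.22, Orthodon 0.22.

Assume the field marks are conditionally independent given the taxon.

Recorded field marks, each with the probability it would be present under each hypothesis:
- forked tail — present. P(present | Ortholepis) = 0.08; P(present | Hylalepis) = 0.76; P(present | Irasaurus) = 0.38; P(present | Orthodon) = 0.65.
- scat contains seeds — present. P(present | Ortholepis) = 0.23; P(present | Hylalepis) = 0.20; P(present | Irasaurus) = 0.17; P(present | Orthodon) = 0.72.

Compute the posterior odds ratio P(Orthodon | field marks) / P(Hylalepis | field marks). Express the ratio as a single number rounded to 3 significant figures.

2.51

Posterior odds equal prior odds times the likelihood ratio; only the two competing hypotheses matter.
  Orthodon: 0.22 × 0.65 × 0.72 = 0.10296
  Hylalepis: 0.27 × 0.76 × 0.20 = 0.04104
Posterior odds = 0.10296 / 0.04104 ≈ 2.51.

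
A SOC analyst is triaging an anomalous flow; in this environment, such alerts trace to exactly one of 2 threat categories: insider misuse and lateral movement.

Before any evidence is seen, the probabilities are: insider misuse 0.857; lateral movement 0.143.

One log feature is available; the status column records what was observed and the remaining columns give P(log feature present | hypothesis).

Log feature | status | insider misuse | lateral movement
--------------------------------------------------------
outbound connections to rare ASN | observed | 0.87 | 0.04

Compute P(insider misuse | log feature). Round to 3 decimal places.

0.992

For each hypothesis, the unnormalized posterior weight is prior × likelihood:
  insider misuse: 0.857 × 0.87 = 0.74559
  lateral movement: 0.143 × 0.04 = 0.00572
The unnormalized weights sum to 0.75131.
P(insider misuse | evidence) = 0.74559 / 0.75131 ≈ 0.992.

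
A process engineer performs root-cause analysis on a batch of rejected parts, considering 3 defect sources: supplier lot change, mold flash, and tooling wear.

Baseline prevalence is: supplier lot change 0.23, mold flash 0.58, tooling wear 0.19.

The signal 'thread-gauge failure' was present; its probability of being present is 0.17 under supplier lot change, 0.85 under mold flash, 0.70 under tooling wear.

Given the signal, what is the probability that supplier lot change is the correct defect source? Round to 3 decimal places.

0.059

For each hypothesis, the unnormalized posterior weight is prior × likelihood:
  supplier lot change: 0.23 × 0.17 = 0.0391
  mold flash: 0.58 × 0.85 = 0.493
  tooling wear: 0.19 × 0.70 = 0.133
Normalizing constant Z = 0.0391 + 0.493 + 0.133 = 0.6651.
P(supplier lot change | evidence) = 0.0391 / 0.6651 ≈ 0.059.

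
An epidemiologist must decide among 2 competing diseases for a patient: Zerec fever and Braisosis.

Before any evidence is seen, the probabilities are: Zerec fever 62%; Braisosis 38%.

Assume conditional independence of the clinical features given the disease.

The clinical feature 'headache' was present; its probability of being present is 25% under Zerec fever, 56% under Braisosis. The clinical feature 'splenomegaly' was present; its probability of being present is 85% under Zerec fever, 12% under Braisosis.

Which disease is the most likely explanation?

Zerec fever

For each hypothesis, the unnormalized posterior weight is prior × product of the clinical feature likelihoods:
  Zerec fever: 0.62 × 0.25 × 0.85 = 0.13175
  Braisosis: 0.38 × 0.56 × 0.12 = 0.025536
Marginal likelihood of the evidence = 0.15729.
P(Zerec fever | evidence) ≈ 0.13175 / 0.15729 ≈ 0.838
P(Braisosis | evidence) ≈ 0.025536 / 0.15729 ≈ 0.162
The largest is 0.838, so Zerec fever is most probable.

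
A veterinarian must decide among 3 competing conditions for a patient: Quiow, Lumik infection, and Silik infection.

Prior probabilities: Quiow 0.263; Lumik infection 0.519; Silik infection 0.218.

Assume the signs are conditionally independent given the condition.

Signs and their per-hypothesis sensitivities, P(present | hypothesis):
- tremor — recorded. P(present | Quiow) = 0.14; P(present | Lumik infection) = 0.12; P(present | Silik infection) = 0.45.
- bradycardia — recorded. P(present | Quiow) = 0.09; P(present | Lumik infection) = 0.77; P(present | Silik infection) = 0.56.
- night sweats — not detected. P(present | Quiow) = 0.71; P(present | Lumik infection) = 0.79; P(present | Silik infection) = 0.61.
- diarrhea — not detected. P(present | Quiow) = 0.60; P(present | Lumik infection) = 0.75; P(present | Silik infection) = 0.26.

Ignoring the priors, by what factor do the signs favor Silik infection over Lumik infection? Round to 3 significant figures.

15.0

The Bayes factor is the ratio of the joint likelihoods of the sign pattern under the two hypotheses (using 1 − P(present | H) for each absent sign).
  Silik infection: 0.45 × 0.56 × (1 − 0.61) × (1 − 0.26) = 0.072727
  Lumik infection: 0.12 × 0.77 × (1 − 0.79) × (1 − 0.75) = 0.004851
Bayes factor = 0.072727 / 0.004851 ≈ 15.0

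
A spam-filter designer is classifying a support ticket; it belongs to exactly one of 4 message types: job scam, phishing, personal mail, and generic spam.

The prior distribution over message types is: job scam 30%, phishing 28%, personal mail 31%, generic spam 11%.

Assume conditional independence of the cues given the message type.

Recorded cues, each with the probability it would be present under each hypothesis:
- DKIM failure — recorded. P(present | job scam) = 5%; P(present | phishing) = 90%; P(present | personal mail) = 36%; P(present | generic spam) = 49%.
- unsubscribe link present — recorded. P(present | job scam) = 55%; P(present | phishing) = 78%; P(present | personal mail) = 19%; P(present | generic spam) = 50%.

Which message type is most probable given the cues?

phishing

For each hypothesis, the unnormalized posterior weight is prior × product of the cue likelihoods:
  job scam: 0.30 × 0.05 × 0.55 = 0.00825
  phishing: 0.28 × 0.90 × 0.78 = 0.19656
  personal mail: 0.31 × 0.36 × 0.19 = 0.021204
  generic spam: 0.11 × 0.49 × 0.50 = 0.02695
Marginal likelihood of the evidence = 0.25296.
P(job scam | evidence) ≈ 0.00825 / 0.25296 ≈ 0.033
P(phishing | evidence) ≈ 0.19656 / 0.25296 ≈ 0.777
P(personal mail | evidence) ≈ 0.021204 / 0.25296 ≈ 0.084
P(generic spam | evidence) ≈ 0.02695 / 0.25296 ≈ 0.107
The largest is 0.777, so phishing is most probable.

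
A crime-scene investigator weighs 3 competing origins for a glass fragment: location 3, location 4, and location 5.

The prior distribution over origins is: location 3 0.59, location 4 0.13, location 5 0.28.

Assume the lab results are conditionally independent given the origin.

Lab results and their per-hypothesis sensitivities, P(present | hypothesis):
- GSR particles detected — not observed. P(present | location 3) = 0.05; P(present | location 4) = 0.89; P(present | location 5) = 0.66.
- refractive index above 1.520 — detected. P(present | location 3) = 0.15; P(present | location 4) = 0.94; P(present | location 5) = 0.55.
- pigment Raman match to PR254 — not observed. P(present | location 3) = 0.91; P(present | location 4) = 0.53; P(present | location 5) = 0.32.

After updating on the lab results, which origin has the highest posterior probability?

location 5

By Bayes' rule with conditional independence, the unnormalized weight for each hypothesis is prior × ∏ likelihoods (using 1 − P(present | H) for each absent lab result):
  location 3: 0.59 × (1 − 0.05) × 0.15 × (1 − 0.91) = 0.0075667
  location 4: 0.13 × (1 − 0.89) × 0.94 × (1 − 0.53) = 0.0063177
  location 5: 0.28 × (1 − 0.66) × 0.55 × (1 − 0.32) = 0.035605
Marginal likelihood of the evidence = 0.049489.
P(location 3 | evidence) ≈ 0.0075667 / 0.049489 ≈ 0.153
P(location 4 | evidence) ≈ 0.0063177 / 0.049489 ≈ 0.128
P(location 5 | evidence) ≈ 0.035605 / 0.049489 ≈ 0.719
The largest is 0.719, so location 5 is most probable.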